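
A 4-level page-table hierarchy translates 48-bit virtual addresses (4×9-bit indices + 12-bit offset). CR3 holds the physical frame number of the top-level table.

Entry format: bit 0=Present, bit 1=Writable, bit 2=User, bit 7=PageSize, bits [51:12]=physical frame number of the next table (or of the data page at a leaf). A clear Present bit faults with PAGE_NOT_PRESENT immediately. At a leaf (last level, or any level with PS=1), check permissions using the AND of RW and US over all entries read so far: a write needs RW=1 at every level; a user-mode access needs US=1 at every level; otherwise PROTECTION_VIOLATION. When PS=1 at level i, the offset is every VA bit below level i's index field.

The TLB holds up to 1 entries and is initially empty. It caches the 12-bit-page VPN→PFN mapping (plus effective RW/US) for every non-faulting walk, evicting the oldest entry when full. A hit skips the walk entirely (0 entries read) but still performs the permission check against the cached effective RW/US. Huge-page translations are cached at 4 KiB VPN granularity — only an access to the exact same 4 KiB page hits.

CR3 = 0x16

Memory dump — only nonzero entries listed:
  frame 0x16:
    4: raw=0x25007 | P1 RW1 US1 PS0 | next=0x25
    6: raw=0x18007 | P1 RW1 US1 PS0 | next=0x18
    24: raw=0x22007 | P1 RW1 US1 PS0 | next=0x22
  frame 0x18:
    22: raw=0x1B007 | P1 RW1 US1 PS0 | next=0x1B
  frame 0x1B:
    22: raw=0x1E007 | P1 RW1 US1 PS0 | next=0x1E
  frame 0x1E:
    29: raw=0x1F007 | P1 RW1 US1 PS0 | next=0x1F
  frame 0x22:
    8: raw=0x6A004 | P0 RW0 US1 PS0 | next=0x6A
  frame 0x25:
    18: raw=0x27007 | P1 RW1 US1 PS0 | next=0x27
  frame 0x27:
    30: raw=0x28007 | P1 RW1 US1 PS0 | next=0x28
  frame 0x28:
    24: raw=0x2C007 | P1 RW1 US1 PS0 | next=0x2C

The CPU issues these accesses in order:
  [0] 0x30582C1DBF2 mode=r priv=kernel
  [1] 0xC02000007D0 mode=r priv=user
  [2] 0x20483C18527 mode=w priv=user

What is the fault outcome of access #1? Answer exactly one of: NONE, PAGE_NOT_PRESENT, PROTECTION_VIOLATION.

Trace:
#0 VA=0x30582C1DBF2 (r,kernel):
  L0: frame=0x16 idx=6 entry=0x18007 [P=1 RW=1 US=1 PS=0]
  L1: frame=0x18 idx=22 entry=0x1B007 [P=1 RW=1 US=1 PS=0]
  L2: frame=0x1B idx=22 entry=0x1E007 [P=1 RW=1 US=1 PS=0]
  L3: frame=0x1E idx=29 entry=0x1F007 [P=1 RW=1 US=1 PS=0]
  → PA=0x1FBF2  (4 entries read)
#1 VA=0xC02000007D0 (r,user):
  L0: frame=0x16 idx=24 entry=0x22007 [P=1 RW=1 US=1 PS=0]
  L1: frame=0x22 idx=8 entry=0x6A004 [P=0 RW=0 US=1 PS=0]
  ✗ PAGE_NOT_PRESENT  [2 reads]
#2 VA=0x20483C18527 (w,user):
  L0: frame=0x16 idx=4 entry=0x25007 [P=1 RW=1 US=1 PS=0]
  L1: frame=0x25 idx=18 entry=0x27007 [P=1 RW=1 US=1 PS=0]
  L2: frame=0x27 idx=30 entry=0x28007 [P=1 RW=1 US=1 PS=0]
  L3: frame=0x28 idx=24 entry=0x2C007 [P=1 RW=1 US=1 PS=0]
  → PA=0x2C527  (4 entries read)

Access #1 fault: PAGE_NOT_PRESENT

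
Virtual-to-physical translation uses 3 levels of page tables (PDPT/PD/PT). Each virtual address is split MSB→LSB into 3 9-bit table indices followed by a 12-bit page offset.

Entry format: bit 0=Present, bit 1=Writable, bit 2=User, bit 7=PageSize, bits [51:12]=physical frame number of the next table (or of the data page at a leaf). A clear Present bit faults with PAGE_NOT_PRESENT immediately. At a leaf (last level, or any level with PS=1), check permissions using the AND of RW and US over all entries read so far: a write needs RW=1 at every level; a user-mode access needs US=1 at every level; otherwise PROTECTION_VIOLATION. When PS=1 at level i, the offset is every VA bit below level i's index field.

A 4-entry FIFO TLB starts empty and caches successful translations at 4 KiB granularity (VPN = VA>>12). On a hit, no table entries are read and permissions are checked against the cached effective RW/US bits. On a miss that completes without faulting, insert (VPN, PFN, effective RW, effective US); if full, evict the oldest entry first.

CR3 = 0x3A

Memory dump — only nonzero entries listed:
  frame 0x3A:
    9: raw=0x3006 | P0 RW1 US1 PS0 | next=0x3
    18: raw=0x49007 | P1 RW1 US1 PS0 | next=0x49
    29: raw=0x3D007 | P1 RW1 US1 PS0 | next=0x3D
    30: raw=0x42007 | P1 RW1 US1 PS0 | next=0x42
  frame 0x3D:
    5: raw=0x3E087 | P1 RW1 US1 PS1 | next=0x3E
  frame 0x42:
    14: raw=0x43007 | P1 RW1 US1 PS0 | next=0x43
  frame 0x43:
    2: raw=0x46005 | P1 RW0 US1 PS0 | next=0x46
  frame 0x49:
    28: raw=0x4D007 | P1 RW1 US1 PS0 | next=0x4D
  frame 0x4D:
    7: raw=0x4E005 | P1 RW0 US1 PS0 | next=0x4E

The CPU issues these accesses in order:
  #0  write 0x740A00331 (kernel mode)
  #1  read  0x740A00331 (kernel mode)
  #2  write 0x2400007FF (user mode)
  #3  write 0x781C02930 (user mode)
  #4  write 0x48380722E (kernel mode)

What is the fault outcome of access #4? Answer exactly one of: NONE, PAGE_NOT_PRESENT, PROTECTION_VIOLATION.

Walk each access:
#0 VA=0x740A00331 (w,kernel):
  L0: frame=0x3A idx=29 entry=0x3D007 [P=1 RW=1 US=1 PS=0]
  L1: frame=0x3D idx=5 entry=0x3E087 [P=1 RW=1 US=1 PS=1]
  → PA=0x3E331 (huge @L1)  (2 entries read)
#1 VA=0x740A00331 (r,kernel):
  TLB hit vpn=0x740A00 → PA=0x3E331
#2 VA=0x2400007FF (w,user):
  L0: frame=0x3A idx=9 entry=0x3006 [P=0 RW=1 US=1 PS=0]
  ⇒ fault: PAGE_NOT_PRESENT  — 1 lookups
#3 VA=0x781C02930 (w,user):
  L0: frame=0x3A idx=30 entry=0x42007 [P=1 RW=1 US=1 PS=0]
  L1: frame=0x42 idx=14 entry=0x43007 [P=1 RW=1 US=1 PS=0]
  L2: frame=0x43 idx=2 entry=0x46005 [P=1 RW=0 US=1 PS=0]
  ⇒ fault: PROTECTION_VIOLATION  — 3 lookups
#4 VA=0x48380722E (w,kernel):
  L0: frame=0x3A idx=18 entry=0x49007 [P=1 RW=1 US=1 PS=0]
  L1: frame=0x49 idx=28 entry=0x4D007 [P=1 RW=1 US=1 PS=0]
  L2: frame=0x4D idx=7 entry=0x4E005 [P=1 RW=0 US=1 PS=0]
  ⇒ fault: PROTECTION_VIOLATION  — 3 lookups

Access #4 fault: PROTECTION_VIOLATION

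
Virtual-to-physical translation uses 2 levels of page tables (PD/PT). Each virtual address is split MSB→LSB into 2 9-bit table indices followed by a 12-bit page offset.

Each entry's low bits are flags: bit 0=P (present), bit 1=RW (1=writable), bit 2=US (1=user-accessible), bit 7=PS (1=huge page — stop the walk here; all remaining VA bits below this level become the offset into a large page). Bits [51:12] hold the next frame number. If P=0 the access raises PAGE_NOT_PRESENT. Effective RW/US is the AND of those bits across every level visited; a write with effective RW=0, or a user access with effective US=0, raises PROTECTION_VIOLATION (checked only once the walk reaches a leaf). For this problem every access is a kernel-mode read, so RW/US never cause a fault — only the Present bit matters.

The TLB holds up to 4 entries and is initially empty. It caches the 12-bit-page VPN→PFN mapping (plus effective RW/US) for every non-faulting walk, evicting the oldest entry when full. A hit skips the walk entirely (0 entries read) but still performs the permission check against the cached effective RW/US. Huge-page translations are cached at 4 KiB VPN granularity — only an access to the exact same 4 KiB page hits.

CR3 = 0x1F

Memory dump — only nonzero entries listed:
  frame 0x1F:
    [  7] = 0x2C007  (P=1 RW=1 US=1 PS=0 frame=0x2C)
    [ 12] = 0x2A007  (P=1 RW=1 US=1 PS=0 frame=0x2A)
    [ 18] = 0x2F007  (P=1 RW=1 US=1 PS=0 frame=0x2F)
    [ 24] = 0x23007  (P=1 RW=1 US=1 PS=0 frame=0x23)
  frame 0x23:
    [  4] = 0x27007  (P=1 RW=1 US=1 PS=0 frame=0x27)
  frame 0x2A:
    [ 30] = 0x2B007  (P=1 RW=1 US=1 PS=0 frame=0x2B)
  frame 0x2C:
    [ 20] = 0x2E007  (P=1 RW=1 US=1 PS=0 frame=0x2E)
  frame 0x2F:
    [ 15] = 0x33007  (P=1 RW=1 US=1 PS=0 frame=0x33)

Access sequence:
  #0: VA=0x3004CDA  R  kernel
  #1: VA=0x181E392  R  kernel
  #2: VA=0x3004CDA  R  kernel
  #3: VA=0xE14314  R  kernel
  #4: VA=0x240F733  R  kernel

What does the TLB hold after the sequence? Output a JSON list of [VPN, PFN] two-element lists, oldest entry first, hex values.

Per-access translation:
#0 VA=0x3004CDA (r,kernel):
  lvl0: tbl 0x1F, slot 24 ⇒ 0x23007 (P1/RW1/US1/PS0)
  lvl1: tbl 0x23, slot 4 ⇒ 0x27007 (P1/RW1/US1/PS0)
  → PA=0x27CDA  (2 entries read)
#1 VA=0x181E392 (r,kernel):
  lvl0: tbl 0x1F, slot 12 ⇒ 0x2A007 (P1/RW1/US1/PS0)
  lvl1: tbl 0x2A, slot 30 ⇒ 0x2B007 (P1/RW1/US1/PS0)
  → PA=0x2B392  (2 entries read)
#2 VA=0x3004CDA (r,kernel):
  TLB hit vpn=0x3004 → PA=0x27CDA
#3 VA=0xE14314 (r,kernel):
  lvl0: tbl 0x1F, slot 7 ⇒ 0x2C007 (P1/RW1/US1/PS0)
  lvl1: tbl 0x2C, slot 20 ⇒ 0x2E007 (P1/RW1/US1/PS0)
  → PA=0x2E314  (2 entries read)
#4 VA=0x240F733 (r,kernel):
  lvl0: tbl 0x1F, slot 18 ⇒ 0x2F007 (P1/RW1/US1/PS0)
  lvl1: tbl 0x2F, slot 15 ⇒ 0x33007 (P1/RW1/US1/PS0)
  → PA=0x33733  (2 entries read)

TLB: [["0x3004", "0x27"], ["0x181E", "0x2B"], ["0xE14", "0x2E"], ["0x240F", "0x33"]]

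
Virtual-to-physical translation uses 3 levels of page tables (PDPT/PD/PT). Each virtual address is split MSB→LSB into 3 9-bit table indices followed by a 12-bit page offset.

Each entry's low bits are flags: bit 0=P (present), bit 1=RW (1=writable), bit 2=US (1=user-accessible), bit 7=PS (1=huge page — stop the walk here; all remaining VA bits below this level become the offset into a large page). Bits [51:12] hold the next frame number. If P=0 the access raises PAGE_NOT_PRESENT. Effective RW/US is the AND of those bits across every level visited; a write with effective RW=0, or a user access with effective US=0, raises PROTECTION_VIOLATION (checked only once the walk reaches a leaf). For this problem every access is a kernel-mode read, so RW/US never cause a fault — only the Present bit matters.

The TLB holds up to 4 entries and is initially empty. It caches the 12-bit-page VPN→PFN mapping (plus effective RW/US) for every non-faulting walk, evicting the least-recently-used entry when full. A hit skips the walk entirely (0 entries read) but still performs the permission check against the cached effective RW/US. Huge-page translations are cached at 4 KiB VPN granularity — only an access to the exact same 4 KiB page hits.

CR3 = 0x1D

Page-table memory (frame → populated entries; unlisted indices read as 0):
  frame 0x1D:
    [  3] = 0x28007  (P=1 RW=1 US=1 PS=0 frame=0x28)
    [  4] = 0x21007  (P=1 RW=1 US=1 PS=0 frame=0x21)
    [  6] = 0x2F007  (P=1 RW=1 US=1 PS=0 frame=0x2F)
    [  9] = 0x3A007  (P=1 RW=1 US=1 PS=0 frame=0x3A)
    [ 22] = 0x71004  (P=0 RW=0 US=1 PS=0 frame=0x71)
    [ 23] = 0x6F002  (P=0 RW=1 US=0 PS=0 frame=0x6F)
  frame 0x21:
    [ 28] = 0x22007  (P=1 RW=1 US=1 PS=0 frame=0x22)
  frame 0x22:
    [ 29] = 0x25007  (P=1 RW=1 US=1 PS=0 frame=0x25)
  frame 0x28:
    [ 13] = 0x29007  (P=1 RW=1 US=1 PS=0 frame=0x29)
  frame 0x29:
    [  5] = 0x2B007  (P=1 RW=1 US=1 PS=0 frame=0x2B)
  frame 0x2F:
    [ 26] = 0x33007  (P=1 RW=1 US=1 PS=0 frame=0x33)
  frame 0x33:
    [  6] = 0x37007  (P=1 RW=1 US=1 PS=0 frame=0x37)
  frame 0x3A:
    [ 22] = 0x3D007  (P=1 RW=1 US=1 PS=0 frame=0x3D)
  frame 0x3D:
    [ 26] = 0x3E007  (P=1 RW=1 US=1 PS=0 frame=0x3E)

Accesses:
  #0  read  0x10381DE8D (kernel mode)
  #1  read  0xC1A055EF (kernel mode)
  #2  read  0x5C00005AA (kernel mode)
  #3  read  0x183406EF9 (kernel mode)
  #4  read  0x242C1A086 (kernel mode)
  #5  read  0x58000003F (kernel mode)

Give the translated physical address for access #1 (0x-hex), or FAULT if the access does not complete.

Trace:
#0 VA=0x10381DE8D (r,kernel):
  L0 @0x1D[4] → 0x21007  P=1,RW=1,US=1,PS=0
  L1 @0x21[28] → 0x22007  P=1,RW=1,US=1,PS=0
  L2 @0x22[29] → 0x25007  P=1,RW=1,US=1,PS=0
  ✓ 0x25E8D  — 3 lookups
#1 VA=0xC1A055EF (r,kernel):
  L0 @0x1D[3] → 0x28007  P=1,RW=1,US=1,PS=0
  L1 @0x28[13] → 0x29007  P=1,RW=1,US=1,PS=0
  L2 @0x29[5] → 0x2B007  P=1,RW=1,US=1,PS=0
  ✓ 0x2B5EF  — 3 lookups
#2 VA=0x5C00005AA (r,kernel):
  L0 @0x1D[23] → 0x6F002  P=0,RW=1,US=0,PS=0
  → PAGE_NOT_PRESENT  (1 entries read)
#3 VA=0x183406EF9 (r,kernel):
  L0 @0x1D[6] → 0x2F007  P=1,RW=1,US=1,PS=0
  L1 @0x2F[26] → 0x33007  P=1,RW=1,US=1,PS=0
  L2 @0x33[6] → 0x37007  P=1,RW=1,US=1,PS=0
  ✓ 0x37EF9  — 3 lookups
#4 VA=0x242C1A086 (r,kernel):
  L0 @0x1D[9] → 0x3A007  P=1,RW=1,US=1,PS=0
  L1 @0x3A[22] → 0x3D007  P=1,RW=1,US=1,PS=0
  L2 @0x3D[26] → 0x3E007  P=1,RW=1,US=1,PS=0
  ✓ 0x3E086  — 3 lookups
#5 VA=0x58000003F (r,kernel):
  L0 @0x1D[22] → 0x71004  P=0,RW=0,US=1,PS=0
  → PAGE_NOT_PRESENT  (1 entries read)

Access #1 PA: 0x2B5EF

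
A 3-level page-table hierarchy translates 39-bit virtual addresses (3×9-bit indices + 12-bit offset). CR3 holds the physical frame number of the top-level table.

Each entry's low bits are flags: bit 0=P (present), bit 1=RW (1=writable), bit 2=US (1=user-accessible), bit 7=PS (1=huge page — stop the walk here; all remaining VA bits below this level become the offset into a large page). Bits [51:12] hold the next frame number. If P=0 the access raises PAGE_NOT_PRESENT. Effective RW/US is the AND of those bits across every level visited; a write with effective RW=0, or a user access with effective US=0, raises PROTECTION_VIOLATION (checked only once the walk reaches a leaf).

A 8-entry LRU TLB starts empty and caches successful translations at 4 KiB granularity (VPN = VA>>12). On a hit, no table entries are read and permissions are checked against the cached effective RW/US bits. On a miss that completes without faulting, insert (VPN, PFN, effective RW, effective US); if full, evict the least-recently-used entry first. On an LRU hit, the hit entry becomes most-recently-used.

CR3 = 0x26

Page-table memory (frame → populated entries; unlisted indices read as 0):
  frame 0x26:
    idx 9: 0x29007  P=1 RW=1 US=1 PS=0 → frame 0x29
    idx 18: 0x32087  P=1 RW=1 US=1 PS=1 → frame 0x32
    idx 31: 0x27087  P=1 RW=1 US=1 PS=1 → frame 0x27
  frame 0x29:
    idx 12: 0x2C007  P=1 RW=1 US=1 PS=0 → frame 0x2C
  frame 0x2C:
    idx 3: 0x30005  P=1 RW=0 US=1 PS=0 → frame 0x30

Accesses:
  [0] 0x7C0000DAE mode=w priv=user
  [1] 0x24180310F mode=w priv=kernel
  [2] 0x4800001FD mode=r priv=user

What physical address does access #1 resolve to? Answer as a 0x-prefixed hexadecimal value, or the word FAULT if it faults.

Per-access translation:
#0 VA=0x7C0000DAE (w,user):
  L0 @0x26[31] → 0x27087  P=1,RW=1,US=1,PS=1
  → PA=0x27DAE (huge @L0)  (1 entries read)
#1 VA=0x24180310F (w,kernel):
  L0 @0x26[9] → 0x29007  P=1,RW=1,US=1,PS=0
  L1 @0x29[12] → 0x2C007  P=1,RW=1,US=1,PS=0
  L2 @0x2C[3] → 0x30005  P=1,RW=0,US=1,PS=0
  ⇒ fault: PROTECTION_VIOLATION  — 3 lookups
#2 VA=0x4800001FD (r,user):
  L0 @0x26[18] → 0x32087  P=1,RW=1,US=1,PS=1
  → PA=0x321FD (huge @L0)  (1 entries read)

Access #1 PA: FAULT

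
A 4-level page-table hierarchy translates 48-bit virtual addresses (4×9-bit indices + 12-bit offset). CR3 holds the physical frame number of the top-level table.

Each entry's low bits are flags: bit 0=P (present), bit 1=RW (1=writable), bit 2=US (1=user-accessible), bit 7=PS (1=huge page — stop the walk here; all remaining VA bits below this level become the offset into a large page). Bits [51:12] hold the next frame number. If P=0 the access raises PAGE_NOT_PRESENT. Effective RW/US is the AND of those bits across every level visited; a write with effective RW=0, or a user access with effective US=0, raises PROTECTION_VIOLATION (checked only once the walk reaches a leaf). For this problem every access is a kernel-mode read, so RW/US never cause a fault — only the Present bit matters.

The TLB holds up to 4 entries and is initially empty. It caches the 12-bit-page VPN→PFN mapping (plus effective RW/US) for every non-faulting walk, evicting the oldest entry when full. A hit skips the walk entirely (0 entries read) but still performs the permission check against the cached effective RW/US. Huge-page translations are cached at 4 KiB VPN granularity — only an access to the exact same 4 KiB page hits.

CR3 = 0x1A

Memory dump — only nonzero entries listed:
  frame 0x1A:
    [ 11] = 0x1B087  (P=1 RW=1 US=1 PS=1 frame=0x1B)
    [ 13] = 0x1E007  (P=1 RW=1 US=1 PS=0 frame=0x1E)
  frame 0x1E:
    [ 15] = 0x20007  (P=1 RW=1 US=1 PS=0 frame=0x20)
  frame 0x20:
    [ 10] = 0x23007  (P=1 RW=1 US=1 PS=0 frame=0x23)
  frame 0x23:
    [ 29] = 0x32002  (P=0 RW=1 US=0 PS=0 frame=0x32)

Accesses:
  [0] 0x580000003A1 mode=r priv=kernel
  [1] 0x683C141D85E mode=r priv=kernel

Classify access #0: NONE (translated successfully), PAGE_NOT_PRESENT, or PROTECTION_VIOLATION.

Per-access translation:
#0 VA=0x580000003A1 (r,kernel):
  [0] read 0x1A idx=11: raw=0x1B087 flags P=1 W=1 U=1 S=1
  → PA=0x1B3A1 (huge @L0)  (1 entries read)
#1 VA=0x683C141D85E (r,kernel):
  [0] read 0x1A idx=13: raw=0x1E007 flags P=1 W=1 U=1 S=0
  [1] read 0x1E idx=15: raw=0x20007 flags P=1 W=1 U=1 S=0
  [2] read 0x20 idx=10: raw=0x23007 flags P=1 W=1 U=1 S=0
  [3] read 0x23 idx=29: raw=0x32002 flags P=0 W=1 U=0 S=0
  ⇒ fault: PAGE_NOT_PRESENT  — 4 lookups

Access #0 fault: NONE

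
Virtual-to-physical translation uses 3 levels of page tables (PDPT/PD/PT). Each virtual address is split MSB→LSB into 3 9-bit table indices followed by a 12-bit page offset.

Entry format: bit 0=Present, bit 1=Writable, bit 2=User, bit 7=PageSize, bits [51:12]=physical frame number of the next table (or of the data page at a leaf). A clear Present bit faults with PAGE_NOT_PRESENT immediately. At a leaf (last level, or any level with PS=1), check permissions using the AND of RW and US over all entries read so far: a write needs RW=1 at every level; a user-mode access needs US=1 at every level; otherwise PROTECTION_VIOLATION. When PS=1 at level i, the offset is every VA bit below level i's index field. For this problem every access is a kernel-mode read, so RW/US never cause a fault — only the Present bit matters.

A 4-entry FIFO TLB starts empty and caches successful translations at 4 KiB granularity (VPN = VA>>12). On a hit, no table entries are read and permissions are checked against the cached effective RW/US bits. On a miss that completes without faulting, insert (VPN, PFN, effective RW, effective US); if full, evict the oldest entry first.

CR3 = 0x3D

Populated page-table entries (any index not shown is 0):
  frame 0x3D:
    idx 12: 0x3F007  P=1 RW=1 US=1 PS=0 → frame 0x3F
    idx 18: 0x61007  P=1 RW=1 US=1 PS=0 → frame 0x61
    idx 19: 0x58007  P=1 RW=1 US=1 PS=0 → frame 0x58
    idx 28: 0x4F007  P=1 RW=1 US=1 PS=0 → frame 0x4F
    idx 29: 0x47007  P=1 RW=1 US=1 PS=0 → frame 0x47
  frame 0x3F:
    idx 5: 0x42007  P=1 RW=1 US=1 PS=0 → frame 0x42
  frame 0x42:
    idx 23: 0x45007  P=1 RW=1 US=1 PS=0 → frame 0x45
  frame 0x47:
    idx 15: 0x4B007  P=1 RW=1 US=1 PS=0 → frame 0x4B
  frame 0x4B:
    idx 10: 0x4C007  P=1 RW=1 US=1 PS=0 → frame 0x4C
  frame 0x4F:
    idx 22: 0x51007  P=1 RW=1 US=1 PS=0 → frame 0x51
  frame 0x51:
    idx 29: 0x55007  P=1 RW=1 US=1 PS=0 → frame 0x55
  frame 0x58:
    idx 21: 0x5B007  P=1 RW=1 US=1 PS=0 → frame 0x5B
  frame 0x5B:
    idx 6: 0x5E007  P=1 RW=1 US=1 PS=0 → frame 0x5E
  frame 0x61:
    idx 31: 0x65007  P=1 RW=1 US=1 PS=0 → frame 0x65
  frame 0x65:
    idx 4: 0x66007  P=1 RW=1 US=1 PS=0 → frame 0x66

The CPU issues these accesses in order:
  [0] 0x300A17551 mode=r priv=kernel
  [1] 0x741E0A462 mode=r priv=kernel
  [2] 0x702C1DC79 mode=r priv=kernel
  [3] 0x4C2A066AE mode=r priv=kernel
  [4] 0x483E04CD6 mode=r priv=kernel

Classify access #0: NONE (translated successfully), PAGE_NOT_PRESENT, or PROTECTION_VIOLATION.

Trace:
#0 VA=0x300A17551 (r,kernel):
  L0: frame=0x3D idx=12 entry=0x3F007 [P=1 RW=1 US=1 PS=0]
  L1: frame=0x3F idx=5 entry=0x42007 [P=1 RW=1 US=1 PS=0]
  L2: frame=0x42 idx=23 entry=0x45007 [P=1 RW=1 US=1 PS=0]
  ✓ 0x45551  — 3 lookups
#1 VA=0x741E0A462 (r,kernel):
  L0: frame=0x3D idx=29 entry=0x47007 [P=1 RW=1 US=1 PS=0]
  L1: frame=0x47 idx=15 entry=0x4B007 [P=1 RW=1 US=1 PS=0]
  L2: frame=0x4B idx=10 entry=0x4C007 [P=1 RW=1 US=1 PS=0]
  ✓ 0x4C462  — 3 lookups
#2 VA=0x702C1DC79 (r,kernel):
  L0: frame=0x3D idx=28 entry=0x4F007 [P=1 RW=1 US=1 PS=0]
  L1: frame=0x4F idx=22 entry=0x51007 [P=1 RW=1 US=1 PS=0]
  L2: frame=0x51 idx=29 entry=0x55007 [P=1 RW=1 US=1 PS=0]
  ✓ 0x55C79  — 3 lookups
#3 VA=0x4C2A066AE (r,kernel):
  L0: frame=0x3D idx=19 entry=0x58007 [P=1 RW=1 US=1 PS=0]
  L1: frame=0x58 idx=21 entry=0x5B007 [P=1 RW=1 US=1 PS=0]
  L2: frame=0x5B idx=6 entry=0x5E007 [P=1 RW=1 US=1 PS=0]
  ✓ 0x5E6AE  — 3 lookups
#4 VA=0x483E04CD6 (r,kernel):
  L0: frame=0x3D idx=18 entry=0x61007 [P=1 RW=1 US=1 PS=0]
  L1: frame=0x61 idx=31 entry=0x65007 [P=1 RW=1 US=1 PS=0]
  L2: frame=0x65 idx=4 entry=0x66007 [P=1 RW=1 US=1 PS=0]
  ✓ 0x66CD6  — 3 lookups

Access #0 fault: NONE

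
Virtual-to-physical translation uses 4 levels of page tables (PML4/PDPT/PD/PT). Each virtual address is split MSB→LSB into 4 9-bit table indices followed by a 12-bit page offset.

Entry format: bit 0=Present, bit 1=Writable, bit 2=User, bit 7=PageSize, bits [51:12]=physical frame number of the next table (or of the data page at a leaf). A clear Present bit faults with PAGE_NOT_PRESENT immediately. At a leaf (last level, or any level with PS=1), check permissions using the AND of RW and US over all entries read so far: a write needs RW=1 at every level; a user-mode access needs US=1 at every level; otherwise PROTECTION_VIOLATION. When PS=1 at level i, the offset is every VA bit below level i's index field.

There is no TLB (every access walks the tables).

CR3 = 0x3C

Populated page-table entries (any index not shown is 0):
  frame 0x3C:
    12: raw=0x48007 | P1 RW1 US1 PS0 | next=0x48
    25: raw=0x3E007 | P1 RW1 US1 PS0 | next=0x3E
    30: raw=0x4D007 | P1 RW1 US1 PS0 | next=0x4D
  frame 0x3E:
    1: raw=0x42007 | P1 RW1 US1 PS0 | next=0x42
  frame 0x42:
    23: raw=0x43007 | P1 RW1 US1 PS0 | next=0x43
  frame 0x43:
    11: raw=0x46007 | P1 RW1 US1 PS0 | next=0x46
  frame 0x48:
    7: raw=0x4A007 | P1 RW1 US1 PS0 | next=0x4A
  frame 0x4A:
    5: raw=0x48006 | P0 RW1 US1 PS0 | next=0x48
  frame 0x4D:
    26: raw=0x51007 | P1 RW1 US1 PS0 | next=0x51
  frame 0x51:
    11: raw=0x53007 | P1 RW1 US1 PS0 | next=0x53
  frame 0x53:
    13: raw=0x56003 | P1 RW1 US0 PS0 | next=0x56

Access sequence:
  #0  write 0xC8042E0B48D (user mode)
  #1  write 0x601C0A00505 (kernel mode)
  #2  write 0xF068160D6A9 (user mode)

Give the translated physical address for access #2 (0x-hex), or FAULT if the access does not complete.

Walk each access:
#0 VA=0xC8042E0B48D (w,user):
  L0: frame=0x3C idx=25 entry=0x3E007 [P=1 RW=1 US=1 PS=0]
  L1: frame=0x3E idx=1 entry=0x42007 [P=1 RW=1 US=1 PS=0]
  L2: frame=0x42 idx=23 entry=0x43007 [P=1 RW=1 US=1 PS=0]
  L3: frame=0x43 idx=11 entry=0x46007 [P=1 RW=1 US=1 PS=0]
  ⇒ phys 0x4648D  [4 reads]
#1 VA=0x601C0A00505 (w,kernel):
  L0: frame=0x3C idx=12 entry=0x48007 [P=1 RW=1 US=1 PS=0]
  L1: frame=0x48 idx=7 entry=0x4A007 [P=1 RW=1 US=1 PS=0]
  L2: frame=0x4A idx=5 entry=0x48006 [P=0 RW=1 US=1 PS=0]
  ✗ PAGE_NOT_PRESENT  [3 reads]
#2 VA=0xF068160D6A9 (w,user):
  L0: frame=0x3C idx=30 entry=0x4D007 [P=1 RW=1 US=1 PS=0]
  L1: frame=0x4D idx=26 entry=0x51007 [P=1 RW=1 US=1 PS=0]
  L2: frame=0x51 idx=11 entry=0x53007 [P=1 RW=1 US=1 PS=0]
  L3: frame=0x53 idx=13 entry=0x56003 [P=1 RW=1 US=0 PS=0]
  ✗ PROTECTION_VIOLATION  [4 reads]

Access #2 PA: FAULT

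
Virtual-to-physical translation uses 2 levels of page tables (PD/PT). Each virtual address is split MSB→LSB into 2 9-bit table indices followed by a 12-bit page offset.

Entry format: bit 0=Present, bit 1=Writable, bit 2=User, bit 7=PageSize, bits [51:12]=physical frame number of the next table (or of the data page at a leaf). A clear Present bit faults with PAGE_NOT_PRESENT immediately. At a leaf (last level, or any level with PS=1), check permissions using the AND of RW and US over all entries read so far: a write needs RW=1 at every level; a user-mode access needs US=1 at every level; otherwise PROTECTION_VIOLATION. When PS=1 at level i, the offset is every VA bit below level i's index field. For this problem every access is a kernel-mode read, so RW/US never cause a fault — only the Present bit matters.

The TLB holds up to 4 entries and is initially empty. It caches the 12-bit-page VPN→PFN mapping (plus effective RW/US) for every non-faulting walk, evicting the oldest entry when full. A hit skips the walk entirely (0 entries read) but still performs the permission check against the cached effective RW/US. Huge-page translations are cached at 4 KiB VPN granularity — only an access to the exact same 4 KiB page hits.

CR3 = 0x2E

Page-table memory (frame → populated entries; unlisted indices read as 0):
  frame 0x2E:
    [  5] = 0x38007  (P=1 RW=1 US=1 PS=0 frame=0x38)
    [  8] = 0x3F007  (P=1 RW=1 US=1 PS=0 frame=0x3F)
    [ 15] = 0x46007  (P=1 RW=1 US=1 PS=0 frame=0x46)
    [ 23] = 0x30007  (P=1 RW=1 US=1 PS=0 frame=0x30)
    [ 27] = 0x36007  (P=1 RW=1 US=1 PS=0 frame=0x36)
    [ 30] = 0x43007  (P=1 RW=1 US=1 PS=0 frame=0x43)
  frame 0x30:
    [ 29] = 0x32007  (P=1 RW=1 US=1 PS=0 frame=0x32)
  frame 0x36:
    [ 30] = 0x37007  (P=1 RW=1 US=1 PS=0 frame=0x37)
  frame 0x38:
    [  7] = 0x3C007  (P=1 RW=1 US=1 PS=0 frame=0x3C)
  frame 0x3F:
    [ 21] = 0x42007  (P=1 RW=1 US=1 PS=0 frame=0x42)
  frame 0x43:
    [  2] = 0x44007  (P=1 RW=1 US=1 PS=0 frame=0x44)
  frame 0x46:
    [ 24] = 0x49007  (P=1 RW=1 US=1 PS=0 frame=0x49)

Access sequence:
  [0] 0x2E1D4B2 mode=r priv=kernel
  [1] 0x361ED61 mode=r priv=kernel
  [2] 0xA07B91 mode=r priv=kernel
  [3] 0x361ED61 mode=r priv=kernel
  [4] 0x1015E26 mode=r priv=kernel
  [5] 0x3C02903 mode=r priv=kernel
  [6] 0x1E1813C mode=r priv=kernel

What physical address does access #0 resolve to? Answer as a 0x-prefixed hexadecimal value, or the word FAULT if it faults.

Per-access translation:
#0 VA=0x2E1D4B2 (r,kernel):
  L0: frame=0x2E idx=23 entry=0x30007 [P=1 RW=1 US=1 PS=0]
  L1: frame=0x30 idx=29 entry=0x32007 [P=1 RW=1 US=1 PS=0]
  ⇒ phys 0x324B2  [2 reads]
#1 VA=0x361ED61 (r,kernel):
  L0: frame=0x2E idx=27 entry=0x36007 [P=1 RW=1 US=1 PS=0]
  L1: frame=0x36 idx=30 entry=0x37007 [P=1 RW=1 US=1 PS=0]
  ⇒ phys 0x37D61  [2 reads]
#2 VA=0xA07B91 (r,kernel):
  L0: frame=0x2E idx=5 entry=0x38007 [P=1 RW=1 US=1 PS=0]
  L1: frame=0x38 idx=7 entry=0x3C007 [P=1 RW=1 US=1 PS=0]
  ⇒ phys 0x3CB91  [2 reads]
#3 VA=0x361ED61 (r,kernel):
  TLB hit vpn=0x361E → PA=0x37D61
#4 VA=0x1015E26 (r,kernel):
  L0: frame=0x2E idx=8 entry=0x3F007 [P=1 RW=1 US=1 PS=0]
  L1: frame=0x3F idx=21 entry=0x42007 [P=1 RW=1 US=1 PS=0]
  ⇒ phys 0x42E26  [2 reads]
#5 VA=0x3C02903 (r,kernel):
  L0: frame=0x2E idx=30 entry=0x43007 [P=1 RW=1 US=1 PS=0]
  L1: frame=0x43 idx=2 entry=0x44007 [P=1 RW=1 US=1 PS=0]
  ⇒ phys 0x44903  [2 reads]
#6 VA=0x1E1813C (r,kernel):
  L0: frame=0x2E idx=15 entry=0x46007 [P=1 RW=1 US=1 PS=0]
  L1: frame=0x46 idx=24 entry=0x49007 [P=1 RW=1 US=1 PS=0]
  ⇒ phys 0x4913C  [2 reads]

Access #0 PA: 0x324B2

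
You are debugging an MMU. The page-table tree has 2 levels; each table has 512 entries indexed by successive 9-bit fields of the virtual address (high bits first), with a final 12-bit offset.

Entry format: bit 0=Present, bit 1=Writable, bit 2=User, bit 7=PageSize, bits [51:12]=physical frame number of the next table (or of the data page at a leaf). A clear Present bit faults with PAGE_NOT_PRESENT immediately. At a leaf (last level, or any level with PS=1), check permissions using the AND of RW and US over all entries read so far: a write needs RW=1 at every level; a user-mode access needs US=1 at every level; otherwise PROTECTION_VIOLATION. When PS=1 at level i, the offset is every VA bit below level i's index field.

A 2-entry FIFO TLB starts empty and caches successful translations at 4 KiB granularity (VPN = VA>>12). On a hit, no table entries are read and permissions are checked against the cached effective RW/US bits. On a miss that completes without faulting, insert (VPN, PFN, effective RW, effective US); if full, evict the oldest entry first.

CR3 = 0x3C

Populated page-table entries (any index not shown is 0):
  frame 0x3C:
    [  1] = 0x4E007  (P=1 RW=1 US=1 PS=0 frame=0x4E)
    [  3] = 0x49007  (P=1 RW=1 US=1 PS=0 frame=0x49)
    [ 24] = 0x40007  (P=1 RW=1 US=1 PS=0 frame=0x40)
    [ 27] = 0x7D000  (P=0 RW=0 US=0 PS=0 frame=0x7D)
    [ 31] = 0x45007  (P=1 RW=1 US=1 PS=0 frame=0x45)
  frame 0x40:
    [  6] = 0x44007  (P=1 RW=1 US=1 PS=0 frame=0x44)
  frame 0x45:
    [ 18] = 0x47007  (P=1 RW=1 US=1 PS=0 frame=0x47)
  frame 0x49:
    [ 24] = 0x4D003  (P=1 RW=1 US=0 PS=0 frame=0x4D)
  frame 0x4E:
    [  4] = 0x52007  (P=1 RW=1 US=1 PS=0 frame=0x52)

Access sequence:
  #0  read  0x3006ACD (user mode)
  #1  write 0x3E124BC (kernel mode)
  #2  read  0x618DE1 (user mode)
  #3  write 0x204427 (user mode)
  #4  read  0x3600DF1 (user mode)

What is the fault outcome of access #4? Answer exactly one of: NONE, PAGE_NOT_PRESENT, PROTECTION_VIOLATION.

Walk each access:
#0 VA=0x3006ACD (r,user):
  L0: frame=0x3C idx=24 entry=0x40007 [P=1 RW=1 US=1 PS=0]
  L1: frame=0x40 idx=6 entry=0x44007 [P=1 RW=1 US=1 PS=0]
  → PA=0x44ACD  (2 entries read)
#1 VA=0x3E124BC (w,kernel):
  L0: frame=0x3C idx=31 entry=0x45007 [P=1 RW=1 US=1 PS=0]
  L1: frame=0x45 idx=18 entry=0x47007 [P=1 RW=1 US=1 PS=0]
  → PA=0x474BC  (2 entries read)
#2 VA=0x618DE1 (r,user):
  L0: frame=0x3C idx=3 entry=0x49007 [P=1 RW=1 US=1 PS=0]
  L1: frame=0x49 idx=24 entry=0x4D003 [P=1 RW=1 US=0 PS=0]
  ⇒ fault: PROTECTION_VIOLATION  — 2 lookups
#3 VA=0x204427 (w,user):
  L0: frame=0x3C idx=1 entry=0x4E007 [P=1 RW=1 US=1 PS=0]
  L1: frame=0x4E idx=4 entry=0x52007 [P=1 RW=1 US=1 PS=0]
  → PA=0x52427  (2 entries read)
#4 VA=0x3600DF1 (r,user):
  L0: frame=0x3C idx=27 entry=0x7D000 [P=0 RW=0 US=0 PS=0]
  ⇒ fault: PAGE_NOT_PRESENT  — 1 lookups

Access #4 fault: PAGE_NOT_PRESENT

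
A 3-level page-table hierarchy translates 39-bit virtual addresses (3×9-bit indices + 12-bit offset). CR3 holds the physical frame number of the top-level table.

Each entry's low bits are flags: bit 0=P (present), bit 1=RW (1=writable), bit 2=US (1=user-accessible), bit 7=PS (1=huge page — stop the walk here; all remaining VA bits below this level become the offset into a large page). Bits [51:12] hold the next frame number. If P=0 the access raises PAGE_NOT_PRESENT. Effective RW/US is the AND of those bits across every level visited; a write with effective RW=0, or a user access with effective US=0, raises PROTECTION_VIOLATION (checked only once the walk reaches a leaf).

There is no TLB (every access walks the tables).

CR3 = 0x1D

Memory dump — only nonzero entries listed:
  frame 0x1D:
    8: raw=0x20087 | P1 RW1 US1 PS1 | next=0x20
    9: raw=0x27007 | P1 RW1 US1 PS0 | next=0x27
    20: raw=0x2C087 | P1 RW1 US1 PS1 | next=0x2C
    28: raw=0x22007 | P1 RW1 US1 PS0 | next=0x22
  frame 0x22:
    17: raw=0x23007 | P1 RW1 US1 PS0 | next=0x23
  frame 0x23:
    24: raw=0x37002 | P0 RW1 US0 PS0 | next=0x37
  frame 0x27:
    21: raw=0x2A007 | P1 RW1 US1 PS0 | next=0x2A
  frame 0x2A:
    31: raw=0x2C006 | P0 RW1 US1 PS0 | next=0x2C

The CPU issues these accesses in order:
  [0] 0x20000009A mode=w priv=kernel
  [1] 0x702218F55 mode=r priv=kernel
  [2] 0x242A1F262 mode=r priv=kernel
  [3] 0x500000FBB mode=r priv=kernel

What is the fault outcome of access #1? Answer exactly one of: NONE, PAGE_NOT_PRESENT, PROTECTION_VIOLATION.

Per-access translation:
#0 VA=0x20000009A (w,kernel):
  L0: frame=0x1D idx=8 entry=0x20087 [P=1 RW=1 US=1 PS=1]
  → PA=0x2009A (huge @L0)  (1 entries read)
#1 VA=0x702218F55 (r,kernel):
  L0: frame=0x1D idx=28 entry=0x22007 [P=1 RW=1 US=1 PS=0]
  L1: frame=0x22 idx=17 entry=0x23007 [P=1 RW=1 US=1 PS=0]
  L2: frame=0x23 idx=24 entry=0x37002 [P=0 RW=1 US=0 PS=0]
  ⇒ fault: PAGE_NOT_PRESENT  — 3 lookups
#2 VA=0x242A1F262 (r,kernel):
  L0: frame=0x1D idx=9 entry=0x27007 [P=1 RW=1 US=1 PS=0]
  L1: frame=0x27 idx=21 entry=0x2A007 [P=1 RW=1 US=1 PS=0]
  L2: frame=0x2A idx=31 entry=0x2C006 [P=0 RW=1 US=1 PS=0]
  ⇒ fault: PAGE_NOT_PRESENT  — 3 lookups
#3 VA=0x500000FBB (r,kernel):
  L0: frame=0x1D idx=20 entry=0x2C087 [P=1 RW=1 US=1 PS=1]
  → PA=0x2CFBB (huge @L0)  (1 entries read)

Access #1 fault: PAGE_NOT_PRESENT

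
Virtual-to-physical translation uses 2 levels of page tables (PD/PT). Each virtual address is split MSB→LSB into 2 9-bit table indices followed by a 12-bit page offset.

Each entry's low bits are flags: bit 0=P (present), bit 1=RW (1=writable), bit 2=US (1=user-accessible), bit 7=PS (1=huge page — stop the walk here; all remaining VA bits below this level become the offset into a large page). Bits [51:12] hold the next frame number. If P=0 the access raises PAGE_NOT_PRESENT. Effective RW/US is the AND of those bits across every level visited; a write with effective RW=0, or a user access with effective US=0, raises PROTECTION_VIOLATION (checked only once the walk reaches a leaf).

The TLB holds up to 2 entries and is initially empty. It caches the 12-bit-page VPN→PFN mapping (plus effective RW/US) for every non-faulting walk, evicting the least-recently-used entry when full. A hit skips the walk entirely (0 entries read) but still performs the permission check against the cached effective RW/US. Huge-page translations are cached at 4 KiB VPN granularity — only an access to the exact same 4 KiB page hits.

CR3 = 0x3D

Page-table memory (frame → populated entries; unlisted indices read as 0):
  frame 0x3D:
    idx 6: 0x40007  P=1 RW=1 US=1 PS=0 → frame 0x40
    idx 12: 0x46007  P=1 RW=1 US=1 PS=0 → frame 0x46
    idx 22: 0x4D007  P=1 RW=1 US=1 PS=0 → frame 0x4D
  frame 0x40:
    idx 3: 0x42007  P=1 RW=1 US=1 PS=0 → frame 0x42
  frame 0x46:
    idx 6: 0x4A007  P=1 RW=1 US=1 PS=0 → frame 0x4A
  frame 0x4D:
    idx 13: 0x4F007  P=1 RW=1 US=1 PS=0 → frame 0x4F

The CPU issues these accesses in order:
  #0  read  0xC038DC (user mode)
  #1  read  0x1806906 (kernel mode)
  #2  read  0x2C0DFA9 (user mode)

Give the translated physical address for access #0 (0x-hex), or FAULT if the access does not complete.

Per-access translation:
#0 VA=0xC038DC (r,user):
  lvl0: tbl 0x3D, slot 6 ⇒ 0x40007 (P1/RW1/US1/PS0)
  lvl1: tbl 0x40, slot 3 ⇒ 0x42007 (P1/RW1/US1/PS0)
  ⇒ phys 0x428DC  [2 reads]
#1 VA=0x1806906 (r,kernel):
  lvl0: tbl 0x3D, slot 12 ⇒ 0x46007 (P1/RW1/US1/PS0)
  lvl1: tbl 0x46, slot 6 ⇒ 0x4A007 (P1/RW1/US1/PS0)
  ⇒ phys 0x4A906  [2 reads]
#2 VA=0x2C0DFA9 (r,user):
  lvl0: tbl 0x3D, slot 22 ⇒ 0x4D007 (P1/RW1/US1/PS0)
  lvl1: tbl 0x4D, slot 13 ⇒ 0x4F007 (P1/RW1/US1/PS0)
  ⇒ phys 0x4FFA9  [2 reads]

Access #0 PA: 0x428DC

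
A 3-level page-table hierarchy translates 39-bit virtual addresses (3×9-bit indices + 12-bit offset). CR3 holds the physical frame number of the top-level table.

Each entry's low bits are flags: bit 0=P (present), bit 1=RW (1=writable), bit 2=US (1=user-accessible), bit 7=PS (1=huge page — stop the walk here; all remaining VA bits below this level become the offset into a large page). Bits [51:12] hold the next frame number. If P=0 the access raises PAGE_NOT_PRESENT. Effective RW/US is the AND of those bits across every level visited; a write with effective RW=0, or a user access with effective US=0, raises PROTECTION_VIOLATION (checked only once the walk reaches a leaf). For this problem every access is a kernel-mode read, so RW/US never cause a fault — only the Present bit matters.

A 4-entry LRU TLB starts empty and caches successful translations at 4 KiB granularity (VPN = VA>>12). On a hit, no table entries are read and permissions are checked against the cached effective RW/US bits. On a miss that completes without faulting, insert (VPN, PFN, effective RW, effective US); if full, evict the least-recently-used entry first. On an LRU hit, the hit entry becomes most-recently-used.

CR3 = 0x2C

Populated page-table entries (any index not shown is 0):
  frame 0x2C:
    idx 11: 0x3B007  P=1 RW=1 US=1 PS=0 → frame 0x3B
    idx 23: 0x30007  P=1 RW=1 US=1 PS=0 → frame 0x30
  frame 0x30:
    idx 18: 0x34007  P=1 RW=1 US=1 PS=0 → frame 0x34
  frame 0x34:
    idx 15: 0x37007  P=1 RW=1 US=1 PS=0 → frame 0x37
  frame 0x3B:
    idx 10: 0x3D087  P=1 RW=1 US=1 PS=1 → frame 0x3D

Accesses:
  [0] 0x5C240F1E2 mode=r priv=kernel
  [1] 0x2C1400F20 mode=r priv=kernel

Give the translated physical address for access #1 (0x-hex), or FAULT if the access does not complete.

Walk each access:
#0 VA=0x5C240F1E2 (r,kernel):
  [0] read 0x2C idx=23: raw=0x30007 flags P=1 W=1 U=1 S=0
  [1] read 0x30 idx=18: raw=0x34007 flags P=1 W=1 U=1 S=0
  [2] read 0x34 idx=15: raw=0x37007 flags P=1 W=1 U=1 S=0
  → PA=0x371E2  (3 entries read)
#1 VA=0x2C1400F20 (r,kernel):
  [0] read 0x2C idx=11: raw=0x3B007 flags P=1 W=1 U=1 S=0
  [1] read 0x3B idx=10: raw=0x3D087 flags P=1 W=1 U=1 S=1
  → PA=0x3DF20 (huge @L1)  (2 entries read)

Access #1 PA: 0x3DF20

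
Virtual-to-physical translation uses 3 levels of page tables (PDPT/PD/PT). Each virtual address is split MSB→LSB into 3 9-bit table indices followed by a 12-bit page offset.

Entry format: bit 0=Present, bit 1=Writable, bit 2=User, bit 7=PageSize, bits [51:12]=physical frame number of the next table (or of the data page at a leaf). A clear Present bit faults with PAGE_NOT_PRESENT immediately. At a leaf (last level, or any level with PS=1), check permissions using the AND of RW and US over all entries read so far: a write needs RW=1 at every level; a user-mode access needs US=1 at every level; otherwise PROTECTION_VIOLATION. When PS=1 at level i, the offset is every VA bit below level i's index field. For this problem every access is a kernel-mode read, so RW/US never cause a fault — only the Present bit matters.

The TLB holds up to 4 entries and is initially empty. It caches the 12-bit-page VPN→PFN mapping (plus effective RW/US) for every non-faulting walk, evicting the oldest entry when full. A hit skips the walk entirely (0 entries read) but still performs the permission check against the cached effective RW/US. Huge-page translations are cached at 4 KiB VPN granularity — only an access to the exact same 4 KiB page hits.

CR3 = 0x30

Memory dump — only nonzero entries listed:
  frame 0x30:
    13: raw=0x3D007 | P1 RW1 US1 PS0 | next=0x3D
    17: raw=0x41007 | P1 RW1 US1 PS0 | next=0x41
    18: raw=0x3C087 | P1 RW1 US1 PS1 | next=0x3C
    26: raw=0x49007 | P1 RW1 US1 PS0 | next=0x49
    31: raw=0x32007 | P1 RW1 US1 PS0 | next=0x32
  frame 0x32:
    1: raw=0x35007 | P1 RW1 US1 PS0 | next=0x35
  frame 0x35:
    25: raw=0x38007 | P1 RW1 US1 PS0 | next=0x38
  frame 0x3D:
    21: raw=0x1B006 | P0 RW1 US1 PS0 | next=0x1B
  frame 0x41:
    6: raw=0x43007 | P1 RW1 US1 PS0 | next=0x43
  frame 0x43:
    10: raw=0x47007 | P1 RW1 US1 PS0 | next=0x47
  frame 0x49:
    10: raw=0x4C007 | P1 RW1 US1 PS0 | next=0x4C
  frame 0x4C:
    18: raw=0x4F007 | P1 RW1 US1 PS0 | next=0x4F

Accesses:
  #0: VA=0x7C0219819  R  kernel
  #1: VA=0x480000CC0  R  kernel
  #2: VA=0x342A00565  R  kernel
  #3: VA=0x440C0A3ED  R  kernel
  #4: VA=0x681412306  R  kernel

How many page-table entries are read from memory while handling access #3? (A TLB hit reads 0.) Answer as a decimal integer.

Walk each access:
#0 VA=0x7C0219819 (r,kernel):
  L0: frame=0x30 idx=31 entry=0x32007 [P=1 RW=1 US=1 PS=0]
  L1: frame=0x32 idx=1 entry=0x35007 [P=1 RW=1 US=1 PS=0]
  L2: frame=0x35 idx=25 entry=0x38007 [P=1 RW=1 US=1 PS=0]
  ⇒ phys 0x38819  [3 reads]
#1 VA=0x480000CC0 (r,kernel):
  L0: frame=0x30 idx=18 entry=0x3C087 [P=1 RW=1 US=1 PS=1]
  ⇒ phys 0x3CCC0 (huge @L0)  [1 reads]
#2 VA=0x342A00565 (r,kernel):
  L0: frame=0x30 idx=13 entry=0x3D007 [P=1 RW=1 US=1 PS=0]
  L1: frame=0x3D idx=21 entry=0x1B006 [P=0 RW=1 US=1 PS=0]
  ✗ PAGE_NOT_PRESENT  [2 reads]
#3 VA=0x440C0A3ED (r,kernel):
  L0: frame=0x30 idx=17 entry=0x41007 [P=1 RW=1 US=1 PS=0]
  L1: frame=0x41 idx=6 entry=0x43007 [P=1 RW=1 US=1 PS=0]
  L2: frame=0x43 idx=10 entry=0x47007 [P=1 RW=1 US=1 PS=0]
  ⇒ phys 0x473ED  [3 reads]
#4 VA=0x681412306 (r,kernel):
  L0: frame=0x30 idx=26 entry=0x49007 [P=1 RW=1 US=1 PS=0]
  L1: frame=0x49 idx=10 entry=0x4C007 [P=1 RW=1 US=1 PS=0]
  L2: frame=0x4C idx=18 entry=0x4F007 [P=1 RW=1 US=1 PS=0]
  ⇒ phys 0x4F306  [3 reads]

Entries read for #3: 3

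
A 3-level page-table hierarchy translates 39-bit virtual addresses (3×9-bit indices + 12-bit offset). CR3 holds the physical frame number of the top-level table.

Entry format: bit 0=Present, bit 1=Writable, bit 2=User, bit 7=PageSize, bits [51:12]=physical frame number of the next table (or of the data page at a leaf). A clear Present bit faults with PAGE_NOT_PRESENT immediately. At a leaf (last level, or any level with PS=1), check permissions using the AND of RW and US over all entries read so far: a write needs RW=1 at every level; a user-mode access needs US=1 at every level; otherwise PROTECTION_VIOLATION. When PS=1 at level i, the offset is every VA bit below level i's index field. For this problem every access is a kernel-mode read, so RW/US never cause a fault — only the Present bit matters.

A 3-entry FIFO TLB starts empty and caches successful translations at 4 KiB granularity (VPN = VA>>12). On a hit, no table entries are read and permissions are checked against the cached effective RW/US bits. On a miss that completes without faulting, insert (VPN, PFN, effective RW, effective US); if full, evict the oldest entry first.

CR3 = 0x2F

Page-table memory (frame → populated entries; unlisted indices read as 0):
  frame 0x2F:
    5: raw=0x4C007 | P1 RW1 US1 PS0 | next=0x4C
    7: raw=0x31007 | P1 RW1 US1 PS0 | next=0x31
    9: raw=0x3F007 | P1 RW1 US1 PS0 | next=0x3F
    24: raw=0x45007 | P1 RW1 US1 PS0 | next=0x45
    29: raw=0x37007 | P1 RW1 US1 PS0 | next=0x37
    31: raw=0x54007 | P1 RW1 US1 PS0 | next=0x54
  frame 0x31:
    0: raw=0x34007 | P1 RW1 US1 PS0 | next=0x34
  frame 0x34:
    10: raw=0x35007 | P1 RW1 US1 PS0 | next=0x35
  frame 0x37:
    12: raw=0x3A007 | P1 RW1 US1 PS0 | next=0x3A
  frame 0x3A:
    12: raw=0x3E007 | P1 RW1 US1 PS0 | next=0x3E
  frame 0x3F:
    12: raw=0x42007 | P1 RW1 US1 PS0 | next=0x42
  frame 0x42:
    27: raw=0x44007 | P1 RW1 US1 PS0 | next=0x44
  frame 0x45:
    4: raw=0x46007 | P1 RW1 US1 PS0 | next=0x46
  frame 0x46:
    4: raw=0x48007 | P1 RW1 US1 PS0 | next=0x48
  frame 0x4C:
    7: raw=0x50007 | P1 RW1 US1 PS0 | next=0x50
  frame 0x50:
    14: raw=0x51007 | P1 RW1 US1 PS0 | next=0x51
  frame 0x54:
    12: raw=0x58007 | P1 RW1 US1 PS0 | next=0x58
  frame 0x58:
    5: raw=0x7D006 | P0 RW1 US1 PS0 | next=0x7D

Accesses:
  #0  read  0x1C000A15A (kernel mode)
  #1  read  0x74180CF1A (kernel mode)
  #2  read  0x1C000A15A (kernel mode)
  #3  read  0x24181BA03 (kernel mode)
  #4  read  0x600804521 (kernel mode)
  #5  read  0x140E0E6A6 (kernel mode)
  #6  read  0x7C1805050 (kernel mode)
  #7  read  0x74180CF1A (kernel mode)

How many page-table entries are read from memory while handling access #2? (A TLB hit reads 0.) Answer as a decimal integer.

Walk each access:
#0 VA=0x1C000A15A (r,kernel):
  L0 @0x2F[7] → 0x31007  P=1,RW=1,US=1,PS=0
  L1 @0x31[0] → 0x34007  P=1,RW=1,US=1,PS=0
  L2 @0x34[10] → 0x35007  P=1,RW=1,US=1,PS=0
  ⇒ phys 0x3515A  [3 reads]
#1 VA=0x74180CF1A (r,kernel):
  L0 @0x2F[29] → 0x37007  P=1,RW=1,US=1,PS=0
  L1 @0x37[12] → 0x3A007  P=1,RW=1,US=1,PS=0
  L2 @0x3A[12] → 0x3E007  P=1,RW=1,US=1,PS=0
  ⇒ phys 0x3EF1A  [3 reads]
#2 VA=0x1C000A15A (r,kernel):
  TLB hit vpn=0x1C000A → PA=0x3515A
#3 VA=0x24181BA03 (r,kernel):
  L0 @0x2F[9] → 0x3F007  P=1,RW=1,US=1,PS=0
  L1 @0x3F[12] → 0x42007  P=1,RW=1,US=1,PS=0
  L2 @0x42[27] → 0x44007  P=1,RW=1,US=1,PS=0
  ⇒ phys 0x44A03  [3 reads]
#4 VA=0x600804521 (r,kernel):
  L0 @0x2F[24] → 0x45007  P=1,RW=1,US=1,PS=0
  L1 @0x45[4] → 0x46007  P=1,RW=1,US=1,PS=0
  L2 @0x46[4] → 0x48007  P=1,RW=1,US=1,PS=0
  ⇒ phys 0x48521  [3 reads]
#5 VA=0x140E0E6A6 (r,kernel):
  L0 @0x2F[5] → 0x4C007  P=1,RW=1,US=1,PS=0
  L1 @0x4C[7] → 0x50007  P=1,RW=1,US=1,PS=0
  L2 @0x50[14] → 0x51007  P=1,RW=1,US=1,PS=0
  ⇒ phys 0x516A6  [3 reads]
#6 VA=0x7C1805050 (r,kernel):
  L0 @0x2F[31] → 0x54007  P=1,RW=1,US=1,PS=0
  L1 @0x54[12] → 0x58007  P=1,RW=1,US=1,PS=0
  L2 @0x58[5] → 0x7D006  P=0,RW=1,US=1,PS=0
  ✗ PAGE_NOT_PRESENT  [3 reads]
#7 VA=0x74180CF1A (r,kernel):
  L0 @0x2F[29] → 0x37007  P=1,RW=1,US=1,PS=0
  L1 @0x37[12] → 0x3A007  P=1,RW=1,US=1,PS=0
  L2 @0x3A[12] → 0x3E007  P=1,RW=1,US=1,PS=0
  ⇒ phys 0x3EF1A  [3 reads]

Entries read for #2: 0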